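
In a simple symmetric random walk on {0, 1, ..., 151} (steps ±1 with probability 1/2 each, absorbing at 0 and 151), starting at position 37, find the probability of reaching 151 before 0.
P(hit 151 before 0) = 37/151

Let u_k = P(hit 151 before 0 | start at k). Then u_0 = 0, u_151 = 1, and u_k = u_{k-1}/2 + u_{k+1}/2 for 1 ≤ k ≤ 150. This harmonic recurrence is solved by u_k = k/151, giving u_37 = 37/151.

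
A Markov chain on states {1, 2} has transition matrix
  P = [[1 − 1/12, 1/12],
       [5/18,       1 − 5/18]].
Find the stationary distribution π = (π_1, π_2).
π_1 = 10/13, π_2 = 3/13

Solve πP = π with π_1 + π_2 = 1. From πP = π: π_1 · (1 − 1/12) + π_2 · 5/18 = π_1 ⇒ π_2 · 5/18 = π_1 · 1/12 ⇒ π_2/π_1 = (1/12)/(5/18) = 3/10. Together with π_1 + π_2 = 1:
  π_1 = (5/18)/(1/12 + 5/18) = (5/18)/(13/36) = 10/13,
  π_2 = (1/12)/(1/12 + 5/18) = (1/12)/(13/36) = 3/13.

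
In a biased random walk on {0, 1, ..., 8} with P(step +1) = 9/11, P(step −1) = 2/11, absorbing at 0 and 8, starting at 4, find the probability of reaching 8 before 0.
P(hit 8 before 0) = (1 − (2/9)^4) / (1 − (2/9)^8) = 6561/6577

Let u_k denote P(reach 8 before 0 | start at k). Boundary: u_0 = 0, u_8 = 1. Recurrence: u_k = 9/11·u_{k+1} + 2/11·u_{k-1} for 1 ≤ k ≤ 7. Try u_k = A + B·r^k with r = q/p = (2/11)/(9/11) = 2/9. Substitution satisfies the recurrence; boundary conditions give:
  u_k = (1 − r^k) / (1 − r^N) = (1 − (2/9)^4) / (1 − (2/9)^8) = 6561/6577.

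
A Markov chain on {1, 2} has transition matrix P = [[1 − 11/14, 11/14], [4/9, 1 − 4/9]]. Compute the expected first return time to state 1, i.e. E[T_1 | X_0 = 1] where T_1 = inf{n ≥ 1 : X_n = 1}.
E[T_1 | X_0 = 1] = 1/π_1 = 155/56

For an irreducible recurrent Markov chain with stationary distribution π, E[T_i | X_0 = i] = 1/π_i (Kac's formula). Here π_1 = (4/9)/(11/14 + 4/9) = (4/9)/(155/126) = 56/155, so E[T_1 | X_0 = 1] = 1/π_1 = (11/14 + 4/9)/(4/9) = (155/126)/(4/9) = 155/56.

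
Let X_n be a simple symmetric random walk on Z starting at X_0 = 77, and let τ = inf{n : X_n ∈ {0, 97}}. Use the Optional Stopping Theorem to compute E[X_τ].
E[X_τ] = 77

X_n is a martingale and τ is a bounded-mean stopping time (indeed τ is finite a.s. with bounded expectation since the walk is in a bounded region). By the OST, E[X_τ] = E[X_0] = 77. Equivalently: E[X_τ] = 97 · P(hit 97 first) + 0 · P(hit 0 first) = 97 · (77/97) = 77.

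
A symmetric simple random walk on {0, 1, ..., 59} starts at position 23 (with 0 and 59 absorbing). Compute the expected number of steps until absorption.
E[τ | X_0 = 23] = 828

Let v_k = E[τ | X_0 = k]. Boundary: v_0 = v_59 = 0. Recurrence: v_k = 1 + (v_{k-1} + v_{k+1})/2 for 1 ≤ k ≤ 58. The particular solution to v_k − (v_{k-1} + v_{k+1})/2 = 1 is v_k = −k^2. Adding homogeneous solution A + B k and matching boundaries gives v_k = k (59 − k). Substituting k = 23: v_23 = 23 · 36 = 828.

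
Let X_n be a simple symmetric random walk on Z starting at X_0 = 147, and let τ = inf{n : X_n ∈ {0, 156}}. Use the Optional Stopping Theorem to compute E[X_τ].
E[X_τ] = 147

X_n is a martingale and τ is a bounded-mean stopping time (indeed τ is finite a.s. with bounded expectation since the walk is in a bounded region). By the OST, E[X_τ] = E[X_0] = 147. Equivalently: E[X_τ] = 156 · P(hit 156 first) + 0 · P(hit 0 first) = 156 · (147/156) = 147.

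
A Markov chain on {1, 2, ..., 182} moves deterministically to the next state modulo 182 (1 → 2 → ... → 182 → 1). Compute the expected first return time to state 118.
E[T_118 | X_0 = 118] = 182

The chain cycles deterministically, so starting at state 118 it returns in exactly 182 steps. Equivalently, the stationary distribution is uniform π_j = 1/182 for every state j, so by Kac's formula E[T_118] = 1/π_118 = 182.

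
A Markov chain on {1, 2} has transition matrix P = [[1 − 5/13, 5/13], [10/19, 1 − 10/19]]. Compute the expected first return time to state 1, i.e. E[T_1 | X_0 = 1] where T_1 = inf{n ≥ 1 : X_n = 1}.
E[T_1 | X_0 = 1] = 1/π_1 = 45/26

For an irreducible recurrent Markov chain with stationary distribution π, E[T_i | X_0 = i] = 1/π_i (Kac's formula). Here π_1 = (10/19)/(5/13 + 10/19) = (10/19)/(225/247) = 26/45, so E[T_1 | X_0 = 1] = 1/π_1 = (5/13 + 10/19)/(10/19) = (225/247)/(10/19) = 45/26.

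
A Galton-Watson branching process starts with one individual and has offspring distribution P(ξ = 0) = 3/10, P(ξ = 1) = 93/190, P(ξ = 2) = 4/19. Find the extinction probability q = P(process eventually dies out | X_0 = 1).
q = 1

Mean offspring μ = 0·3/10 + 1·93/190 + 2·4/19 = 173/190 ≤ 1. For μ ≤ 1 with offspring not concentrated at 1, the Galton-Watson process goes extinct almost surely, so q = 1.
(Algebraic check: The pgf is f(s) = 3/10 + 93/190·s + 4/19·s². The extinction probability q is the smallest fixed point of f in [0, 1]. Setting s = f(s):
  4/19·s² + (93/190 − 1)·s + 3/10 = 0
  4/19·s² − (3/10 + 4/19)·s + 3/10 = 0
which factors as (s − 1)·(4/19·s − 3/10) = 0, giving roots s = 1 and s = (3/10)/(4/19) = 57/40. Since 57/40 ≥ 1, the smallest root in [0, 1] is s = 1.)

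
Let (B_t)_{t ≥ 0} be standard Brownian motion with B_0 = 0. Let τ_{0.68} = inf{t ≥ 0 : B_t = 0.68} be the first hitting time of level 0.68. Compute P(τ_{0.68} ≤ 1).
P(τ_{0.68} ≤ 1) = 2(1 − Φ(0.68/√1)) = 2(1 − Φ(0.6800)) ≈ 0.4965

By the reflection principle for standard BM, P(τ_b ≤ t) = 2 · P(B_t ≥ b). Since B_t ~ N(0, t), P(B_t ≥ 0.68) = 1 − Φ(0.68/√t) = 1 − Φ(0.68/√1) = 1 − Φ(0.6800) ≈ 0.24825. Doubling: P(τ_{0.68} ≤ 1) ≈ 2 · 0.24825 = 0.49650 ≈ 0.4965.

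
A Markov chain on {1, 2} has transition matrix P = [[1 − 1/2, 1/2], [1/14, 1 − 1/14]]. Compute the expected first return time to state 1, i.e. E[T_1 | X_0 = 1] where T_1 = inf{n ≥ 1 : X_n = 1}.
E[T_1 | X_0 = 1] = 1/π_1 = 8

For an irreducible recurrent Markov chain with stationary distribution π, E[T_i | X_0 = i] = 1/π_i (Kac's formula). Here π_1 = (1/14)/(1/2 + 1/14) = (1/14)/(4/7) = 1/8, so E[T_1 | X_0 = 1] = 1/π_1 = (1/2 + 1/14)/(1/14) = (4/7)/(1/14) = 8.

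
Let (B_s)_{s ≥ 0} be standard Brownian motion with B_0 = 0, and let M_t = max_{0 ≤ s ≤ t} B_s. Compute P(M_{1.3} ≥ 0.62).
P(M_{1.3} ≥ 0.62) = 2·P(B_{1.3} ≥ 0.62) = 2(1 − Φ(0.62/√1.3)) ≈ 0.5866

By the reflection principle for Brownian motion, P(M_t ≥ a) = 2 · P(B_t ≥ a) for a ≥ 0. Since B_t ~ N(0, t), P(B_t ≥ 0.62) = 1 − Φ(0.62/√t) = 1 − Φ(0.62/√1.3) = 1 − Φ(0.5438). So
  P(M_{1.3} ≥ 0.62) = 2(1 − Φ(0.5438)) ≈ 0.5866.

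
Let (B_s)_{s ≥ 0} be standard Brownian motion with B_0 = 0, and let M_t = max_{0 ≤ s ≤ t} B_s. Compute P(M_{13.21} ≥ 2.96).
P(M_{13.21} ≥ 2.96) = 2·P(B_{13.21} ≥ 2.96) = 2(1 − Φ(2.96/√13.21)) ≈ 0.4154

By the reflection principle for Brownian motion, P(M_t ≥ a) = 2 · P(B_t ≥ a) for a ≥ 0. Since B_t ~ N(0, t), P(B_t ≥ 2.96) = 1 − Φ(2.96/√t) = 1 − Φ(2.96/√13.21) = 1 − Φ(0.8144). So
  P(M_{13.21} ≥ 2.96) = 2(1 − Φ(0.8144)) ≈ 0.4154.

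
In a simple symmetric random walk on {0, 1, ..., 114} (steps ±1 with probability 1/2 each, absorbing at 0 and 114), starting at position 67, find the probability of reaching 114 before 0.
P(hit 114 before 0) = 67/114

Let u_k = P(hit 114 before 0 | start at k). Then u_0 = 0, u_114 = 1, and u_k = u_{k-1}/2 + u_{k+1}/2 for 1 ≤ k ≤ 113. This harmonic recurrence is solved by u_k = k/114, giving u_67 = 67/114.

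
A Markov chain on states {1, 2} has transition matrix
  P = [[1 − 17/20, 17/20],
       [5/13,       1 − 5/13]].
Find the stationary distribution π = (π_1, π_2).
π_1 = 100/321, π_2 = 221/321

Solve πP = π with π_1 + π_2 = 1. From πP = π: π_1 · (1 − 17/20) + π_2 · 5/13 = π_1 ⇒ π_2 · 5/13 = π_1 · 17/20 ⇒ π_2/π_1 = (17/20)/(5/13) = 221/100. Together with π_1 + π_2 = 1:
  π_1 = (5/13)/(17/20 + 5/13) = (5/13)/(321/260) = 100/321,
  π_2 = (17/20)/(17/20 + 5/13) = (17/20)/(321/260) = 221/321.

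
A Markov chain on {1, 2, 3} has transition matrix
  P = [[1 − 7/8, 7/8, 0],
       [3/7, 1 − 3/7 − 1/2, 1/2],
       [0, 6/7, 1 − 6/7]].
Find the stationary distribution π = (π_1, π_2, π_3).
π = (288/1219, 588/1219, 343/1219)

This is a birth-death chain on three states, which satisfies detailed balance: π_1 · P_{12} = π_2 · P_{21} and π_2 · P_{23} = π_3 · P_{32}.
From π_1 · 7/8 = π_2 · 3/7: π_2/π_1 = (7/8)/(3/7) = 49/24.
From π_2 · 1/2 = π_3 · 6/7: π_3/π_2 = (1/2)/(6/7) = 7/12.
Take π_1 proportional to 1; then unnormalized π = (1, 49/24, 343/288). Normalize by dividing by the sum 1219/288:
  π = (288/1219, 588/1219, 343/1219).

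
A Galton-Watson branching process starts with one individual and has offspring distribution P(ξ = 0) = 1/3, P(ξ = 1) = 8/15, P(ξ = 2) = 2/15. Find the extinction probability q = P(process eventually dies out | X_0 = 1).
q = 1

Mean offspring μ = 0·1/3 + 1·8/15 + 2·2/15 = 4/5 ≤ 1. For μ ≤ 1 with offspring not concentrated at 1, the Galton-Watson process goes extinct almost surely, so q = 1.
(Algebraic check: The pgf is f(s) = 1/3 + 8/15·s + 2/15·s². The extinction probability q is the smallest fixed point of f in [0, 1]. Setting s = f(s):
  2/15·s² + (8/15 − 1)·s + 1/3 = 0
  2/15·s² − (1/3 + 2/15)·s + 1/3 = 0
which factors as (s − 1)·(2/15·s − 1/3) = 0, giving roots s = 1 and s = (1/3)/(2/15) = 5/2. Since 5/2 ≥ 1, the smallest root in [0, 1] is s = 1.)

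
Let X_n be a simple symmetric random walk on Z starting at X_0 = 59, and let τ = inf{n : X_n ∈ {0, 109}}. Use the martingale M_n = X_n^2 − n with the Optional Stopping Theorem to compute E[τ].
E[τ] = 2950

M_n = X_n^2 − n is a martingale (since E[X_{n+1}^2 | F_n] = X_n^2 + 1). By OST (τ has finite mean in a bounded region), E[M_τ] = E[M_0] = X_0^2 − 0 = 59^2 = 3481. Also E[M_τ] = E[X_τ^2] − E[τ]. The walk exits at 0 or 109, with P(hit 109 first) = 59/109, so E[X_τ^2] = 109^2 · 59/109 + 0 = 6431. Thus E[τ] = E[X_τ^2] − E[M_τ] = 6431 − 3481 = 2950 = 59(109 − 59) = 2950.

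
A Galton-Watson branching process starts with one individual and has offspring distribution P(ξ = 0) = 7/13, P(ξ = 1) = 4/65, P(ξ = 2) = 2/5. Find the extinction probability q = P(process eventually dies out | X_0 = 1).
q = 1

Mean offspring μ = 0·7/13 + 1·4/65 + 2·2/5 = 56/65 ≤ 1. For μ ≤ 1 with offspring not concentrated at 1, the Galton-Watson process goes extinct almost surely, so q = 1.
(Algebraic check: The pgf is f(s) = 7/13 + 4/65·s + 2/5·s². The extinction probability q is the smallest fixed point of f in [0, 1]. Setting s = f(s):
  2/5·s² + (4/65 − 1)·s + 7/13 = 0
  2/5·s² − (7/13 + 2/5)·s + 7/13 = 0
which factors as (s − 1)·(2/5·s − 7/13) = 0, giving roots s = 1 and s = (7/13)/(2/5) = 35/26. Since 35/26 ≥ 1, the smallest root in [0, 1] is s = 1.)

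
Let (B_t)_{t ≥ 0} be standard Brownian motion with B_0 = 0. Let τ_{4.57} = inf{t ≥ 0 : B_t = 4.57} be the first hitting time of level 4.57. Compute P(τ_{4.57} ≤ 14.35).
P(τ_{4.57} ≤ 14.35) = 2(1 − Φ(4.57/√14.35)) = 2(1 − Φ(1.2064)) ≈ 0.2277

By the reflection principle for standard BM, P(τ_b ≤ t) = 2 · P(B_t ≥ b). Since B_t ~ N(0, t), P(B_t ≥ 4.57) = 1 − Φ(4.57/√t) = 1 − Φ(4.57/√14.35) = 1 − Φ(1.2064) ≈ 0.11383. Doubling: P(τ_{4.57} ≤ 14.35) ≈ 2 · 0.11383 = 0.22766 ≈ 0.2277.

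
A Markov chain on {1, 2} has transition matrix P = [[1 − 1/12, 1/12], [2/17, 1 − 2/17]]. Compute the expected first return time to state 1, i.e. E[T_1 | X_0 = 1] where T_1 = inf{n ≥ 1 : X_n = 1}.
E[T_1 | X_0 = 1] = 1/π_1 = 41/24

For an irreducible recurrent Markov chain with stationary distribution π, E[T_i | X_0 = i] = 1/π_i (Kac's formula). Here π_1 = (2/17)/(1/12 + 2/17) = (2/17)/(41/204) = 24/41, so E[T_1 | X_0 = 1] = 1/π_1 = (1/12 + 2/17)/(2/17) = (41/204)/(2/17) = 41/24.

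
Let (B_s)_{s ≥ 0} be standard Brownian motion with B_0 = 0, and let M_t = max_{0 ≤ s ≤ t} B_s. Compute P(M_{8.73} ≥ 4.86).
P(M_{8.73} ≥ 4.86) = 2·P(B_{8.73} ≥ 4.86) = 2(1 − Φ(4.86/√8.73)) ≈ 0.1000

By the reflection principle for Brownian motion, P(M_t ≥ a) = 2 · P(B_t ≥ a) for a ≥ 0. Since B_t ~ N(0, t), P(B_t ≥ 4.86) = 1 − Φ(4.86/√t) = 1 − Φ(4.86/√8.73) = 1 − Φ(1.6449). So
  P(M_{8.73} ≥ 4.86) = 2(1 − Φ(1.6449)) ≈ 0.1000.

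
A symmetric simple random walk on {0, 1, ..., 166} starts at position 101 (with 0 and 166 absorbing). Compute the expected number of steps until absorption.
E[τ | X_0 = 101] = 6565

Let v_k = E[τ | X_0 = k]. Boundary: v_0 = v_166 = 0. Recurrence: v_k = 1 + (v_{k-1} + v_{k+1})/2 for 1 ≤ k ≤ 165. The particular solution to v_k − (v_{k-1} + v_{k+1})/2 = 1 is v_k = −k^2. Adding homogeneous solution A + B k and matching boundaries gives v_k = k (166 − k). Substituting k = 101: v_101 = 101 · 65 = 6565.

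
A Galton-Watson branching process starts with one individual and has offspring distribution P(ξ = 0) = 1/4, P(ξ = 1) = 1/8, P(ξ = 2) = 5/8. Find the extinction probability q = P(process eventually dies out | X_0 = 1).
q = 2/5

The pgf is f(s) = 1/4 + 1/8·s + 5/8·s². The extinction probability q is the smallest fixed point of f in [0, 1]. Setting s = f(s):
  5/8·s² + (1/8 − 1)·s + 1/4 = 0
  5/8·s² − (1/4 + 5/8)·s + 1/4 = 0
which factors as (s − 1)·(5/8·s − 1/4) = 0, giving roots s = 1 and s = (1/4)/(5/8) = 2/5.
Mean offspring μ = 1/8 + 2·5/8 = 11/8 > 1 (supercritical), so q < 1. The extinction probability is the smaller root: q = (1/4)/(5/8) = 2/5.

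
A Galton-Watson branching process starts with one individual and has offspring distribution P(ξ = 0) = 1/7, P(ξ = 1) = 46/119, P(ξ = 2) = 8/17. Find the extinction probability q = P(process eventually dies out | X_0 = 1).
q = 17/56

The pgf is f(s) = 1/7 + 46/119·s + 8/17·s². The extinction probability q is the smallest fixed point of f in [0, 1]. Setting s = f(s):
  8/17·s² + (46/119 − 1)·s + 1/7 = 0
  8/17·s² − (1/7 + 8/17)·s + 1/7 = 0
which factors as (s − 1)·(8/17·s − 1/7) = 0, giving roots s = 1 and s = (1/7)/(8/17) = 17/56.
Mean offspring μ = 46/119 + 2·8/17 = 158/119 > 1 (supercritical), so q < 1. The extinction probability is the smaller root: q = (1/7)/(8/17) = 17/56.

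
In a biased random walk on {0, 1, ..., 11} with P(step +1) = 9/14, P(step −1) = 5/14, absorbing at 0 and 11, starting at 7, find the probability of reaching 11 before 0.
P(hit 11 before 0) = (1 − (5/9)^7) / (1 − (5/9)^11) = 7717120371/7833057871

Let u_k denote P(reach 11 before 0 | start at k). Boundary: u_0 = 0, u_11 = 1. Recurrence: u_k = 9/14·u_{k+1} + 5/14·u_{k-1} for 1 ≤ k ≤ 10. Try u_k = A + B·r^k with r = q/p = (5/14)/(9/14) = 5/9. Substitution satisfies the recurrence; boundary conditions give:
  u_k = (1 − r^k) / (1 − r^N) = (1 − (5/9)^7) / (1 − (5/9)^11) = 7717120371/7833057871.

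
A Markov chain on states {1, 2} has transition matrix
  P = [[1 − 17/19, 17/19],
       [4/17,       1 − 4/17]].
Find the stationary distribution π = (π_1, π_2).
π_1 = 76/365, π_2 = 289/365

Solve πP = π with π_1 + π_2 = 1. From πP = π: π_1 · (1 − 17/19) + π_2 · 4/17 = π_1 ⇒ π_2 · 4/17 = π_1 · 17/19 ⇒ π_2/π_1 = (17/19)/(4/17) = 289/76. Together with π_1 + π_2 = 1:
  π_1 = (4/17)/(17/19 + 4/17) = (4/17)/(365/323) = 76/365,
  π_2 = (17/19)/(17/19 + 4/17) = (17/19)/(365/323) = 289/365.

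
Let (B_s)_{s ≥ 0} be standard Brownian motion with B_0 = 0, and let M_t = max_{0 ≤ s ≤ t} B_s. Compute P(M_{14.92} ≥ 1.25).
P(M_{14.92} ≥ 1.25) = 2·P(B_{14.92} ≥ 1.25) = 2(1 − Φ(1.25/√14.92)) ≈ 0.7462

By the reflection principle for Brownian motion, P(M_t ≥ a) = 2 · P(B_t ≥ a) for a ≥ 0. Since B_t ~ N(0, t), P(B_t ≥ 1.25) = 1 − Φ(1.25/√t) = 1 − Φ(1.25/√14.92) = 1 − Φ(0.3236). So
  P(M_{14.92} ≥ 1.25) = 2(1 − Φ(0.3236)) ≈ 0.7462.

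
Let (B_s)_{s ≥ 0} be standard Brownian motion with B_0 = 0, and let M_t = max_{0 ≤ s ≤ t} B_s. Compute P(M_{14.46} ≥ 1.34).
P(M_{14.46} ≥ 1.34) = 2·P(B_{14.46} ≥ 1.34) = 2(1 − Φ(1.34/√14.46)) ≈ 0.7245

By the reflection principle for Brownian motion, P(M_t ≥ a) = 2 · P(B_t ≥ a) for a ≥ 0. Since B_t ~ N(0, t), P(B_t ≥ 1.34) = 1 − Φ(1.34/√t) = 1 − Φ(1.34/√14.46) = 1 − Φ(0.3524). So
  P(M_{14.46} ≥ 1.34) = 2(1 − Φ(0.3524)) ≈ 0.7245.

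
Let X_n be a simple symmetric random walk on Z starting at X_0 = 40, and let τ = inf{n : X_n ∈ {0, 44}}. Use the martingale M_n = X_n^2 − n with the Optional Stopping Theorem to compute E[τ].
E[τ] = 160

M_n = X_n^2 − n is a martingale (since E[X_{n+1}^2 | F_n] = X_n^2 + 1). By OST (τ has finite mean in a bounded region), E[M_τ] = E[M_0] = X_0^2 − 0 = 40^2 = 1600. Also E[M_τ] = E[X_τ^2] − E[τ]. The walk exits at 0 or 44, with P(hit 44 first) = 40/44, so E[X_τ^2] = 44^2 · 40/44 + 0 = 1760. Thus E[τ] = E[X_τ^2] − E[M_τ] = 1760 − 1600 = 160 = 40(44 − 40) = 160.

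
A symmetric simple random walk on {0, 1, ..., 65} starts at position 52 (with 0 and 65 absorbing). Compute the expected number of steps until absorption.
E[τ | X_0 = 52] = 676

Let v_k = E[τ | X_0 = k]. Boundary: v_0 = v_65 = 0. Recurrence: v_k = 1 + (v_{k-1} + v_{k+1})/2 for 1 ≤ k ≤ 64. The particular solution to v_k − (v_{k-1} + v_{k+1})/2 = 1 is v_k = −k^2. Adding homogeneous solution A + B k and matching boundaries gives v_k = k (65 − k). Substituting k = 52: v_52 = 52 · 13 = 676.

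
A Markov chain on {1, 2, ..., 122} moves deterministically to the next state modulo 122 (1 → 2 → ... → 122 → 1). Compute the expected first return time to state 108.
E[T_108 | X_0 = 108] = 122

The chain cycles deterministically, so starting at state 108 it returns in exactly 122 steps. Equivalently, the stationary distribution is uniform π_j = 1/122 for every state j, so by Kac's formula E[T_108] = 1/π_108 = 122.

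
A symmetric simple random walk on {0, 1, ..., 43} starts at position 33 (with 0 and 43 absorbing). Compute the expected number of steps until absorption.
E[τ | X_0 = 33] = 330

Let v_k = E[τ | X_0 = k]. Boundary: v_0 = v_43 = 0. Recurrence: v_k = 1 + (v_{k-1} + v_{k+1})/2 for 1 ≤ k ≤ 42. The particular solution to v_k − (v_{k-1} + v_{k+1})/2 = 1 is v_k = −k^2. Adding homogeneous solution A + B k and matching boundaries gives v_k = k (43 − k). Substituting k = 33: v_33 = 33 · 10 = 330.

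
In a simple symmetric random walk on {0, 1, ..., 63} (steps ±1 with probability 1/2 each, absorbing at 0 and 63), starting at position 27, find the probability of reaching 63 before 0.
P(hit 63 before 0) = 27/63 = 3/7

Let u_k = P(hit 63 before 0 | start at k). Then u_0 = 0, u_63 = 1, and u_k = u_{k-1}/2 + u_{k+1}/2 for 1 ≤ k ≤ 62. This harmonic recurrence is solved by u_k = k/63, giving u_27 = 27/63 = 3/7.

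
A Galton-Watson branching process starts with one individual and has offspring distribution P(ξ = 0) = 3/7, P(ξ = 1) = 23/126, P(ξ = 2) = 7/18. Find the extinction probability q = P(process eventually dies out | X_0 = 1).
q = 1

Mean offspring μ = 0·3/7 + 1·23/126 + 2·7/18 = 121/126 ≤ 1. For μ ≤ 1 with offspring not concentrated at 1, the Galton-Watson process goes extinct almost surely, so q = 1.
(Algebraic check: The pgf is f(s) = 3/7 + 23/126·s + 7/18·s². The extinction probability q is the smallest fixed point of f in [0, 1]. Setting s = f(s):
  7/18·s² + (23/126 − 1)·s + 3/7 = 0
  7/18·s² − (3/7 + 7/18)·s + 3/7 = 0
which factors as (s − 1)·(7/18·s − 3/7) = 0, giving roots s = 1 and s = (3/7)/(7/18) = 54/49. Since 54/49 ≥ 1, the smallest root in [0, 1] is s = 1.)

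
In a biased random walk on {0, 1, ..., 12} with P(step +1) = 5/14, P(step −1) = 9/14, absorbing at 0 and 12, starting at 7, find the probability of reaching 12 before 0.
P(hit 12 before 0) = (1 − (9/5)^7) / (1 − (9/5)^12) = 3675659375/70546348964

Let u_k denote P(reach 12 before 0 | start at k). Boundary: u_0 = 0, u_12 = 1. Recurrence: u_k = 5/14·u_{k+1} + 9/14·u_{k-1} for 1 ≤ k ≤ 11. Try u_k = A + B·r^k with r = q/p = (9/14)/(5/14) = 9/5. Substitution satisfies the recurrence; boundary conditions give:
  u_k = (1 − r^k) / (1 − r^N) = (1 − (9/5)^7) / (1 − (9/5)^12) = 3675659375/70546348964.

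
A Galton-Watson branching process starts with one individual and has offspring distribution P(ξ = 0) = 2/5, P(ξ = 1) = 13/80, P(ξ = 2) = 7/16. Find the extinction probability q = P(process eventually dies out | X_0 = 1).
q = 32/35

The pgf is f(s) = 2/5 + 13/80·s + 7/16·s². The extinction probability q is the smallest fixed point of f in [0, 1]. Setting s = f(s):
  7/16·s² + (13/80 − 1)·s + 2/5 = 0
  7/16·s² − (2/5 + 7/16)·s + 2/5 = 0
which factors as (s − 1)·(7/16·s − 2/5) = 0, giving roots s = 1 and s = (2/5)/(7/16) = 32/35.
Mean offspring μ = 13/80 + 2·7/16 = 83/80 > 1 (supercritical), so q < 1. The extinction probability is the smaller root: q = (2/5)/(7/16) = 32/35.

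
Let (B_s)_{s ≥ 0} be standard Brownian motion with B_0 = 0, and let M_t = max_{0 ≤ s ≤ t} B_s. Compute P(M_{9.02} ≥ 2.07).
P(M_{9.02} ≥ 2.07) = 2·P(B_{9.02} ≥ 2.07) = 2(1 − Φ(2.07/√9.02)) ≈ 0.4907

By the reflection principle for Brownian motion, P(M_t ≥ a) = 2 · P(B_t ≥ a) for a ≥ 0. Since B_t ~ N(0, t), P(B_t ≥ 2.07) = 1 − Φ(2.07/√t) = 1 − Φ(2.07/√9.02) = 1 − Φ(0.6892). So
  P(M_{9.02} ≥ 2.07) = 2(1 − Φ(0.6892)) ≈ 0.4907.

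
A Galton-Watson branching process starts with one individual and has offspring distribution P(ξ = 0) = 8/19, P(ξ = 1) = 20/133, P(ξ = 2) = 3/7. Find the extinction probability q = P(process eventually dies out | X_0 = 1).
q = 56/57

The pgf is f(s) = 8/19 + 20/133·s + 3/7·s². The extinction probability q is the smallest fixed point of f in [0, 1]. Setting s = f(s):
  3/7·s² + (20/133 − 1)·s + 8/19 = 0
  3/7·s² − (8/19 + 3/7)·s + 8/19 = 0
which factors as (s − 1)·(3/7·s − 8/19) = 0, giving roots s = 1 and s = (8/19)/(3/7) = 56/57.
Mean offspring μ = 20/133 + 2·3/7 = 134/133 > 1 (supercritical), so q < 1. The extinction probability is the smaller root: q = (8/19)/(3/7) = 56/57.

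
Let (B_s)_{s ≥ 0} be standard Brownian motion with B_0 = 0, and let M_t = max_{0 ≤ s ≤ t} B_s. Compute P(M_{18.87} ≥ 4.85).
P(M_{18.87} ≥ 4.85) = 2·P(B_{18.87} ≥ 4.85) = 2(1 − Φ(4.85/√18.87)) ≈ 0.2642

By the reflection principle for Brownian motion, P(M_t ≥ a) = 2 · P(B_t ≥ a) for a ≥ 0. Since B_t ~ N(0, t), P(B_t ≥ 4.85) = 1 − Φ(4.85/√t) = 1 − Φ(4.85/√18.87) = 1 − Φ(1.1165). So
  P(M_{18.87} ≥ 4.85) = 2(1 − Φ(1.1165)) ≈ 0.2642.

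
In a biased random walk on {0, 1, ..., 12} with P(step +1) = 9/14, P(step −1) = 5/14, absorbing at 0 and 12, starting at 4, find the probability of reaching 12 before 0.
P(hit 12 before 0) = (1 − (5/9)^4) / (1 − (5/9)^12) = 43046721/47537971

Let u_k denote P(reach 12 before 0 | start at k). Boundary: u_0 = 0, u_12 = 1. Recurrence: u_k = 9/14·u_{k+1} + 5/14·u_{k-1} for 1 ≤ k ≤ 11. Try u_k = A + B·r^k with r = q/p = (5/14)/(9/14) = 5/9. Substitution satisfies the recurrence; boundary conditions give:
  u_k = (1 − r^k) / (1 − r^N) = (1 − (5/9)^4) / (1 − (5/9)^12) = 43046721/47537971.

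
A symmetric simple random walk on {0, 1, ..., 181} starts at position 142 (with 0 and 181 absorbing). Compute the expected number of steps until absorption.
E[τ | X_0 = 142] = 5538

Let v_k = E[τ | X_0 = k]. Boundary: v_0 = v_181 = 0. Recurrence: v_k = 1 + (v_{k-1} + v_{k+1})/2 for 1 ≤ k ≤ 180. The particular solution to v_k − (v_{k-1} + v_{k+1})/2 = 1 is v_k = −k^2. Adding homogeneous solution A + B k and matching boundaries gives v_k = k (181 − k). Substituting k = 142: v_142 = 142 · 39 = 5538.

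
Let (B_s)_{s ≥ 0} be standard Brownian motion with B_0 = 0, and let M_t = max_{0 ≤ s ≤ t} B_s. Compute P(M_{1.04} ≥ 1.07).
P(M_{1.04} ≥ 1.07) = 2·P(B_{1.04} ≥ 1.07) = 2(1 − Φ(1.07/√1.04)) ≈ 0.2941

By the reflection principle for Brownian motion, P(M_t ≥ a) = 2 · P(B_t ≥ a) for a ≥ 0. Since B_t ~ N(0, t), P(B_t ≥ 1.07) = 1 − Φ(1.07/√t) = 1 − Φ(1.07/√1.04) = 1 − Φ(1.0492). So
  P(M_{1.04} ≥ 1.07) = 2(1 − Φ(1.0492)) ≈ 0.2941.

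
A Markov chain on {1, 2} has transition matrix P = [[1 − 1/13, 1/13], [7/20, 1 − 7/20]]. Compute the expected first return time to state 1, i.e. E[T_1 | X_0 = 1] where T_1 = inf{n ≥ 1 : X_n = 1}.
E[T_1 | X_0 = 1] = 1/π_1 = 111/91

For an irreducible recurrent Markov chain with stationary distribution π, E[T_i | X_0 = i] = 1/π_i (Kac's formula). Here π_1 = (7/20)/(1/13 + 7/20) = (7/20)/(111/260) = 91/111, so E[T_1 | X_0 = 1] = 1/π_1 = (1/13 + 7/20)/(7/20) = (111/260)/(7/20) = 111/91.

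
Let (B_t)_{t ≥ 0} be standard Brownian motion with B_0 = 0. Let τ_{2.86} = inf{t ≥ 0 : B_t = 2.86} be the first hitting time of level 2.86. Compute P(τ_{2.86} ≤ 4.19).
P(τ_{2.86} ≤ 4.19) = 2(1 − Φ(2.86/√4.19)) = 2(1 − Φ(1.3972)) ≈ 0.1624

By the reflection principle for standard BM, P(τ_b ≤ t) = 2 · P(B_t ≥ b). Since B_t ~ N(0, t), P(B_t ≥ 2.86) = 1 − Φ(2.86/√t) = 1 − Φ(2.86/√4.19) = 1 − Φ(1.3972) ≈ 0.08118. Doubling: P(τ_{2.86} ≤ 4.19) ≈ 2 · 0.08118 = 0.16236 ≈ 0.1624.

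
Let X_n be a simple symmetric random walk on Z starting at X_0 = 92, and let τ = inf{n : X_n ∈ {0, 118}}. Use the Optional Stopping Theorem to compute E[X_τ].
E[X_τ] = 92

X_n is a martingale and τ is a bounded-mean stopping time (indeed τ is finite a.s. with bounded expectation since the walk is in a bounded region). By the OST, E[X_τ] = E[X_0] = 92. Equivalently: E[X_τ] = 118 · P(hit 118 first) + 0 · P(hit 0 first) = 118 · (92/118) = 92.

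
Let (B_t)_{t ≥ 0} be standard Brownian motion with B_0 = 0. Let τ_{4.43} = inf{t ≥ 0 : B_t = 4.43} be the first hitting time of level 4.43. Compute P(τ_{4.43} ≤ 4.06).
P(τ_{4.43} ≤ 4.06) = 2(1 − Φ(4.43/√4.06)) = 2(1 − Φ(2.1986)) ≈ 0.0279

By the reflection principle for standard BM, P(τ_b ≤ t) = 2 · P(B_t ≥ b). Since B_t ~ N(0, t), P(B_t ≥ 4.43) = 1 − Φ(4.43/√t) = 1 − Φ(4.43/√4.06) = 1 − Φ(2.1986) ≈ 0.01395. Doubling: P(τ_{4.43} ≤ 4.06) ≈ 2 · 0.01395 = 0.02790 ≈ 0.0279.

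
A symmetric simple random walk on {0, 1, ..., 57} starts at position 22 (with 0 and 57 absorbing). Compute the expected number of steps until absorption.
E[τ | X_0 = 22] = 770

Let v_k = E[τ | X_0 = k]. Boundary: v_0 = v_57 = 0. Recurrence: v_k = 1 + (v_{k-1} + v_{k+1})/2 for 1 ≤ k ≤ 56. The particular solution to v_k − (v_{k-1} + v_{k+1})/2 = 1 is v_k = −k^2. Adding homogeneous solution A + B k and matching boundaries gives v_k = k (57 − k). Substituting k = 22: v_22 = 22 · 35 = 770.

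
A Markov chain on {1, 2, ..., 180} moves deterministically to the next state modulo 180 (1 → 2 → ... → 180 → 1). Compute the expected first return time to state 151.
E[T_151 | X_0 = 151] = 180

The chain cycles deterministically, so starting at state 151 it returns in exactly 180 steps. Equivalently, the stationary distribution is uniform π_j = 1/180 for every state j, so by Kac's formula E[T_151] = 1/π_151 = 180.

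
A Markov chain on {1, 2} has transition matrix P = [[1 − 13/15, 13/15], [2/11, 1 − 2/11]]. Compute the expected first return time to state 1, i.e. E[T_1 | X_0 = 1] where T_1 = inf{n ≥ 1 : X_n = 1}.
E[T_1 | X_0 = 1] = 1/π_1 = 173/30

For an irreducible recurrent Markov chain with stationary distribution π, E[T_i | X_0 = i] = 1/π_i (Kac's formula). Here π_1 = (2/11)/(13/15 + 2/11) = (2/11)/(173/165) = 30/173, so E[T_1 | X_0 = 1] = 1/π_1 = (13/15 + 2/11)/(2/11) = (173/165)/(2/11) = 173/30.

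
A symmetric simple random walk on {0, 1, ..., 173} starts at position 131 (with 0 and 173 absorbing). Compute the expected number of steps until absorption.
E[τ | X_0 = 131] = 5502

Let v_k = E[τ | X_0 = k]. Boundary: v_0 = v_173 = 0. Recurrence: v_k = 1 + (v_{k-1} + v_{k+1})/2 for 1 ≤ k ≤ 172. The particular solution to v_k − (v_{k-1} + v_{k+1})/2 = 1 is v_k = −k^2. Adding homogeneous solution A + B k and matching boundaries gives v_k = k (173 − k). Substituting k = 131: v_131 = 131 · 42 = 5502.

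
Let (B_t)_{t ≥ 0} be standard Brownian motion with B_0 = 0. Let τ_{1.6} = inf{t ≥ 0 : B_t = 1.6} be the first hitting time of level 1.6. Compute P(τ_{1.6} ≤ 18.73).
P(τ_{1.6} ≤ 18.73) = 2(1 − Φ(1.6/√18.73)) = 2(1 − Φ(0.3697)) ≈ 0.7116

By the reflection principle for standard BM, P(τ_b ≤ t) = 2 · P(B_t ≥ b). Since B_t ~ N(0, t), P(B_t ≥ 1.6) = 1 − Φ(1.6/√t) = 1 − Φ(1.6/√18.73) = 1 − Φ(0.3697) ≈ 0.35580. Doubling: P(τ_{1.6} ≤ 18.73) ≈ 2 · 0.35580 = 0.71160 ≈ 0.7116.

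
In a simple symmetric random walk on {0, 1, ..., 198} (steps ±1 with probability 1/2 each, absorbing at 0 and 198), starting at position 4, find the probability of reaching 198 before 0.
P(hit 198 before 0) = 4/198 = 2/99

Let u_k = P(hit 198 before 0 | start at k). Then u_0 = 0, u_198 = 1, and u_k = u_{k-1}/2 + u_{k+1}/2 for 1 ≤ k ≤ 197. This harmonic recurrence is solved by u_k = k/198, giving u_4 = 4/198 = 2/99.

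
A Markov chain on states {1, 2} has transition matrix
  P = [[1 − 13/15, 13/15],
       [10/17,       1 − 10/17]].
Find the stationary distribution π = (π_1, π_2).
π_1 = 150/371, π_2 = 221/371

Solve πP = π with π_1 + π_2 = 1. From πP = π: π_1 · (1 − 13/15) + π_2 · 10/17 = π_1 ⇒ π_2 · 10/17 = π_1 · 13/15 ⇒ π_2/π_1 = (13/15)/(10/17) = 221/150. Together with π_1 + π_2 = 1:
  π_1 = (10/17)/(13/15 + 10/17) = (10/17)/(371/255) = 150/371,
  π_2 = (13/15)/(13/15 + 10/17) = (13/15)/(371/255) = 221/371.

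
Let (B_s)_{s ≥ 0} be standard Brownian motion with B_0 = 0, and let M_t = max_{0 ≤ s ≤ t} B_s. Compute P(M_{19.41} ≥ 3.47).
P(M_{19.41} ≥ 3.47) = 2·P(B_{19.41} ≥ 3.47) = 2(1 − Φ(3.47/√19.41)) ≈ 0.4309

By the reflection principle for Brownian motion, P(M_t ≥ a) = 2 · P(B_t ≥ a) for a ≥ 0. Since B_t ~ N(0, t), P(B_t ≥ 3.47) = 1 − Φ(3.47/√t) = 1 − Φ(3.47/√19.41) = 1 − Φ(0.7876). So
  P(M_{19.41} ≥ 3.47) = 2(1 − Φ(0.7876)) ≈ 0.4309.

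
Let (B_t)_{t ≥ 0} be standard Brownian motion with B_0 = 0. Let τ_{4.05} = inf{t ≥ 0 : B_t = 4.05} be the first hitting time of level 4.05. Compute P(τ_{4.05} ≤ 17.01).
P(τ_{4.05} ≤ 17.01) = 2(1 − Φ(4.05/√17.01)) = 2(1 − Φ(0.9820)) ≈ 0.3261

By the reflection principle for standard BM, P(τ_b ≤ t) = 2 · P(B_t ≥ b). Since B_t ~ N(0, t), P(B_t ≥ 4.05) = 1 − Φ(4.05/√t) = 1 − Φ(4.05/√17.01) = 1 − Φ(0.9820) ≈ 0.16305. Doubling: P(τ_{4.05} ≤ 17.01) ≈ 2 · 0.16305 = 0.32610 ≈ 0.3261.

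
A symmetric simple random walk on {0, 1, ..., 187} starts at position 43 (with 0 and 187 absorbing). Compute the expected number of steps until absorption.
E[τ | X_0 = 43] = 6192

Let v_k = E[τ | X_0 = k]. Boundary: v_0 = v_187 = 0. Recurrence: v_k = 1 + (v_{k-1} + v_{k+1})/2 for 1 ≤ k ≤ 186. The particular solution to v_k − (v_{k-1} + v_{k+1})/2 = 1 is v_k = −k^2. Adding homogeneous solution A + B k and matching boundaries gives v_k = k (187 − k). Substituting k = 43: v_43 = 43 · 144 = 6192.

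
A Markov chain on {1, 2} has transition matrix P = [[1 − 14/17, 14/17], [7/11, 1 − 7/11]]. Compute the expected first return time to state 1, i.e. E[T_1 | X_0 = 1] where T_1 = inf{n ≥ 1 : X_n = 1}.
E[T_1 | X_0 = 1] = 1/π_1 = 39/17

For an irreducible recurrent Markov chain with stationary distribution π, E[T_i | X_0 = i] = 1/π_i (Kac's formula). Here π_1 = (7/11)/(14/17 + 7/11) = (7/11)/(273/187) = 17/39, so E[T_1 | X_0 = 1] = 1/π_1 = (14/17 + 7/11)/(7/11) = (273/187)/(7/11) = 39/17.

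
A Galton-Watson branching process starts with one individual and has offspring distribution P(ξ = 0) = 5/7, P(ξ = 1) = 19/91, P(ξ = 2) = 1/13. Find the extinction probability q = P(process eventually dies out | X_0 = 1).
q = 1

Mean offspring μ = 0·5/7 + 1·19/91 + 2·1/13 = 33/91 ≤ 1. For μ ≤ 1 with offspring not concentrated at 1, the Galton-Watson process goes extinct almost surely, so q = 1.
(Algebraic check: The pgf is f(s) = 5/7 + 19/91·s + 1/13·s². The extinction probability q is the smallest fixed point of f in [0, 1]. Setting s = f(s):
  1/13·s² + (19/91 − 1)·s + 5/7 = 0
  1/13·s² − (5/7 + 1/13)·s + 5/7 = 0
which factors as (s − 1)·(1/13·s − 5/7) = 0, giving roots s = 1 and s = (5/7)/(1/13) = 65/7. Since 65/7 ≥ 1, the smallest root in [0, 1] is s = 1.)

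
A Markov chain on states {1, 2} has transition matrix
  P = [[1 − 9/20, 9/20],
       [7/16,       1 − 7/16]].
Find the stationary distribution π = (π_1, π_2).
π_1 = 35/71, π_2 = 36/71

Solve πP = π with π_1 + π_2 = 1. From πP = π: π_1 · (1 − 9/20) + π_2 · 7/16 = π_1 ⇒ π_2 · 7/16 = π_1 · 9/20 ⇒ π_2/π_1 = (9/20)/(7/16) = 36/35. Together with π_1 + π_2 = 1:
  π_1 = (7/16)/(9/20 + 7/16) = (7/16)/(71/80) = 35/71,
  π_2 = (9/20)/(9/20 + 7/16) = (9/20)/(71/80) = 36/71.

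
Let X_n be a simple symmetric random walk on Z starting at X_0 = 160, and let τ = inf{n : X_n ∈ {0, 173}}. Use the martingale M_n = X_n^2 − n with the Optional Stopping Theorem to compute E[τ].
E[τ] = 2080

M_n = X_n^2 − n is a martingale (since E[X_{n+1}^2 | F_n] = X_n^2 + 1). By OST (τ has finite mean in a bounded region), E[M_τ] = E[M_0] = X_0^2 − 0 = 160^2 = 25600. Also E[M_τ] = E[X_τ^2] − E[τ]. The walk exits at 0 or 173, with P(hit 173 first) = 160/173, so E[X_τ^2] = 173^2 · 160/173 + 0 = 27680. Thus E[τ] = E[X_τ^2] − E[M_τ] = 27680 − 25600 = 2080 = 160(173 − 160) = 2080.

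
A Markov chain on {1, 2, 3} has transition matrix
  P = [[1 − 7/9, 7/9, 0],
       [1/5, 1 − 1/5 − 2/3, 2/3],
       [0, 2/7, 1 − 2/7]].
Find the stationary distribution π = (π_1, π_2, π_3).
π = (27/377, 105/377, 245/377)

This is a birth-death chain on three states, which satisfies detailed balance: π_1 · P_{12} = π_2 · P_{21} and π_2 · P_{23} = π_3 · P_{32}.
From π_1 · 7/9 = π_2 · 1/5: π_2/π_1 = (7/9)/(1/5) = 35/9.
From π_2 · 2/3 = π_3 · 2/7: π_3/π_2 = (2/3)/(2/7) = 7/3.
Take π_1 proportional to 1; then unnormalized π = (1, 35/9, 245/27). Normalize by dividing by the sum 377/27:
  π = (27/377, 105/377, 245/377).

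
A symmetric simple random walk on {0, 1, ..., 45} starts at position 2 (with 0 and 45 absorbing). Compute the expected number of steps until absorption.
E[τ | X_0 = 2] = 86

Let v_k = E[τ | X_0 = k]. Boundary: v_0 = v_45 = 0. Recurrence: v_k = 1 + (v_{k-1} + v_{k+1})/2 for 1 ≤ k ≤ 44. The particular solution to v_k − (v_{k-1} + v_{k+1})/2 = 1 is v_k = −k^2. Adding homogeneous solution A + B k and matching boundaries gives v_k = k (45 − k). Substituting k = 2: v_2 = 2 · 43 = 86.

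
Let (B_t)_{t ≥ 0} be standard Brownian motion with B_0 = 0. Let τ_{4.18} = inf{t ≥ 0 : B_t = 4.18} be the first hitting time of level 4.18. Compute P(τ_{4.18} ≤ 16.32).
P(τ_{4.18} ≤ 16.32) = 2(1 − Φ(4.18/√16.32)) = 2(1 − Φ(1.0347)) ≈ 0.3008

By the reflection principle for standard BM, P(τ_b ≤ t) = 2 · P(B_t ≥ b). Since B_t ~ N(0, t), P(B_t ≥ 4.18) = 1 − Φ(4.18/√t) = 1 − Φ(4.18/√16.32) = 1 − Φ(1.0347) ≈ 0.15040. Doubling: P(τ_{4.18} ≤ 16.32) ≈ 2 · 0.15040 = 0.30080 ≈ 0.3008.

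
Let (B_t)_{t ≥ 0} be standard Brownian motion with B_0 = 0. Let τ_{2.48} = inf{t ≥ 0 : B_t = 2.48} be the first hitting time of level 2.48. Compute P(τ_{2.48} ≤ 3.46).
P(τ_{2.48} ≤ 3.46) = 2(1 − Φ(2.48/√3.46)) = 2(1 − Φ(1.3333)) ≈ 0.1824

By the reflection principle for standard BM, P(τ_b ≤ t) = 2 · P(B_t ≥ b). Since B_t ~ N(0, t), P(B_t ≥ 2.48) = 1 − Φ(2.48/√t) = 1 − Φ(2.48/√3.46) = 1 − Φ(1.3333) ≈ 0.09122. Doubling: P(τ_{2.48} ≤ 3.46) ≈ 2 · 0.09122 = 0.18244 ≈ 0.1824.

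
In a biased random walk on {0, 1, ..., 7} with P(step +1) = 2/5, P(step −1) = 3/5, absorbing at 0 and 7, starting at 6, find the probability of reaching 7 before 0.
P(hit 7 before 0) = (1 − (3/2)^6) / (1 − (3/2)^7) = 1330/2059

Let u_k denote P(reach 7 before 0 | start at k). Boundary: u_0 = 0, u_7 = 1. Recurrence: u_k = 2/5·u_{k+1} + 3/5·u_{k-1} for 1 ≤ k ≤ 6. Try u_k = A + B·r^k with r = q/p = (3/5)/(2/5) = 3/2. Substitution satisfies the recurrence; boundary conditions give:
  u_k = (1 − r^k) / (1 − r^N) = (1 − (3/2)^6) / (1 − (3/2)^7) = 1330/2059.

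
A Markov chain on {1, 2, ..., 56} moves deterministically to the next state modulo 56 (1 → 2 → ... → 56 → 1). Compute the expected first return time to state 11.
E[T_11 | X_0 = 11] = 56

The chain cycles deterministically, so starting at state 11 it returns in exactly 56 steps. Equivalently, the stationary distribution is uniform π_j = 1/56 for every state j, so by Kac's formula E[T_11] = 1/π_11 = 56.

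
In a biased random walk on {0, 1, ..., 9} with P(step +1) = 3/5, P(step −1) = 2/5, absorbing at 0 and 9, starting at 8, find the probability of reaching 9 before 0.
P(hit 9 before 0) = (1 − (2/3)^8) / (1 − (2/3)^9) = 18915/19171

Let u_k denote P(reach 9 before 0 | start at k). Boundary: u_0 = 0, u_9 = 1. Recurrence: u_k = 3/5·u_{k+1} + 2/5·u_{k-1} for 1 ≤ k ≤ 8. Try u_k = A + B·r^k with r = q/p = (2/5)/(3/5) = 2/3. Substitution satisfies the recurrence; boundary conditions give:
  u_k = (1 − r^k) / (1 − r^N) = (1 − (2/3)^8) / (1 − (2/3)^9) = 18915/19171.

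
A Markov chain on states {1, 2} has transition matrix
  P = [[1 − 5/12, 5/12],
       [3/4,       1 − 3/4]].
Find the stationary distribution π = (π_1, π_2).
π_1 = 9/14, π_2 = 5/14

Solve πP = π with π_1 + π_2 = 1. From πP = π: π_1 · (1 − 5/12) + π_2 · 3/4 = π_1 ⇒ π_2 · 3/4 = π_1 · 5/12 ⇒ π_2/π_1 = (5/12)/(3/4) = 5/9. Together with π_1 + π_2 = 1:
  π_1 = (3/4)/(5/12 + 3/4) = (3/4)/(7/6) = 9/14,
  π_2 = (5/12)/(5/12 + 3/4) = (5/12)/(7/6) = 5/14.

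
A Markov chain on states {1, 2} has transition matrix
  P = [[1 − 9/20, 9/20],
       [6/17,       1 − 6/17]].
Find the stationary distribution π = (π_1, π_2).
π_1 = 40/91, π_2 = 51/91

Solve πP = π with π_1 + π_2 = 1. From πP = π: π_1 · (1 − 9/20) + π_2 · 6/17 = π_1 ⇒ π_2 · 6/17 = π_1 · 9/20 ⇒ π_2/π_1 = (9/20)/(6/17) = 51/40. Together with π_1 + π_2 = 1:
  π_1 = (6/17)/(9/20 + 6/17) = (6/17)/(273/340) = 40/91,
  π_2 = (9/20)/(9/20 + 6/17) = (9/20)/(273/340) = 51/91.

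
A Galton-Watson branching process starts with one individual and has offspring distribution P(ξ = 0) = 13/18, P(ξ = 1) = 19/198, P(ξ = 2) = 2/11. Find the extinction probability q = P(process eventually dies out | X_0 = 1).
q = 1

Mean offspring μ = 0·13/18 + 1·19/198 + 2·2/11 = 91/198 ≤ 1. For μ ≤ 1 with offspring not concentrated at 1, the Galton-Watson process goes extinct almost surely, so q = 1.
(Algebraic check: The pgf is f(s) = 13/18 + 19/198·s + 2/11·s². The extinction probability q is the smallest fixed point of f in [0, 1]. Setting s = f(s):
  2/11·s² + (19/198 − 1)·s + 13/18 = 0
  2/11·s² − (13/18 + 2/11)·s + 13/18 = 0
which factors as (s − 1)·(2/11·s − 13/18) = 0, giving roots s = 1 and s = (13/18)/(2/11) = 143/36. Since 143/36 ≥ 1, the smallest root in [0, 1] is s = 1.)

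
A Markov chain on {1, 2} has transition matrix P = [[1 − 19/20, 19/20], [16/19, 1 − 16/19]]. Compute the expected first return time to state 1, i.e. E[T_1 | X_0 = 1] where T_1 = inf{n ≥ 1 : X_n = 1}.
E[T_1 | X_0 = 1] = 1/π_1 = 681/320

For an irreducible recurrent Markov chain with stationary distribution π, E[T_i | X_0 = i] = 1/π_i (Kac's formula). Here π_1 = (16/19)/(19/20 + 16/19) = (16/19)/(681/380) = 320/681, so E[T_1 | X_0 = 1] = 1/π_1 = (19/20 + 16/19)/(16/19) = (681/380)/(16/19) = 681/320.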